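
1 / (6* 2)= 1 / 12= 0.08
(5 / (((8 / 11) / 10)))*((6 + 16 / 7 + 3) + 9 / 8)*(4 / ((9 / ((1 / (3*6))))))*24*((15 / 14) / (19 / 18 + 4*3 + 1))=86875 / 2254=38.54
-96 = -96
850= 850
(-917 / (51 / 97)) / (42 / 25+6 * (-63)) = 317675 / 68544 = 4.63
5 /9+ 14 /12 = 31 /18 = 1.72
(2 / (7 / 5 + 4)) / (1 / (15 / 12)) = 25 / 54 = 0.46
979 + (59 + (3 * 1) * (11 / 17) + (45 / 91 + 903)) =3006495 / 1547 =1943.44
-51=-51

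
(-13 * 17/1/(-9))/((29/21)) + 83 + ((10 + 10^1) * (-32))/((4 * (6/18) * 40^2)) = 100.48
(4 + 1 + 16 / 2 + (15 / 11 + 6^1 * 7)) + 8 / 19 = 11868 / 209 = 56.78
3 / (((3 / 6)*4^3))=3 / 32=0.09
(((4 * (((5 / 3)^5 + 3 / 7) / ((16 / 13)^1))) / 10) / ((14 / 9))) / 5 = 73463 / 132300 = 0.56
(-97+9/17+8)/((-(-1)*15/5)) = -1504/51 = -29.49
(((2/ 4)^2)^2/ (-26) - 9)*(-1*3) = 11235/ 416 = 27.01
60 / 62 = 0.97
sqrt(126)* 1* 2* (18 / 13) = 108* sqrt(14) / 13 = 31.08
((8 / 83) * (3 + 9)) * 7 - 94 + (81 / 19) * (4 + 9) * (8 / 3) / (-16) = -300073 / 3154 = -95.14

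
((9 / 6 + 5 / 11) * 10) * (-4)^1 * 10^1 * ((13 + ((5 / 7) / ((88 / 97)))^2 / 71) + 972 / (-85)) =-774687383595 / 629754664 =-1230.14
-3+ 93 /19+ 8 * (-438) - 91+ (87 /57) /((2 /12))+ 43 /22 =-1497273 /418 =-3581.99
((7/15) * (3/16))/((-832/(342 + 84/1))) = -1491/33280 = -0.04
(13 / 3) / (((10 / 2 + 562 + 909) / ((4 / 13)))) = 1 / 1107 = 0.00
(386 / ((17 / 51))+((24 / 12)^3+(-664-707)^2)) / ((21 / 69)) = 43258561 / 7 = 6179794.43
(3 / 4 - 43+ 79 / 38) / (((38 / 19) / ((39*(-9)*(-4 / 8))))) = -1071603 / 304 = -3525.01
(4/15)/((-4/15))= -1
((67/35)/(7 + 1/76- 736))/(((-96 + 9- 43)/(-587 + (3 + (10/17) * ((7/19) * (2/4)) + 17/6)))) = -75448097/6428133075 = -0.01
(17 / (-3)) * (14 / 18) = -119 / 27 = -4.41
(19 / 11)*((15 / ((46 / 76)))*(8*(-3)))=-259920 / 253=-1027.35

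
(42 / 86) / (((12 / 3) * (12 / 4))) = 0.04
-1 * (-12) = 12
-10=-10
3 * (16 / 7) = 48 / 7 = 6.86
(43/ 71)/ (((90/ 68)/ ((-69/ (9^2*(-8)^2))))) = -16813/ 2760480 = -0.01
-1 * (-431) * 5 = 2155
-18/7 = -2.57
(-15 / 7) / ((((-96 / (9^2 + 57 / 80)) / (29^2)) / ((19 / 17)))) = 104454723 / 60928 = 1714.40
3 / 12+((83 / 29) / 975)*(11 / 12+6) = 45857 / 169650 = 0.27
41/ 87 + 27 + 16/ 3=2854/ 87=32.80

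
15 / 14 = 1.07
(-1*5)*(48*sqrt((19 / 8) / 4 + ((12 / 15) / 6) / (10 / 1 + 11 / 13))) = -2*sqrt(19277990) / 47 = -186.84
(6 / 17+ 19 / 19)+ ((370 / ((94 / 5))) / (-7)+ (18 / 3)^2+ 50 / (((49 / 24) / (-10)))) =-8235670 / 39151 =-210.36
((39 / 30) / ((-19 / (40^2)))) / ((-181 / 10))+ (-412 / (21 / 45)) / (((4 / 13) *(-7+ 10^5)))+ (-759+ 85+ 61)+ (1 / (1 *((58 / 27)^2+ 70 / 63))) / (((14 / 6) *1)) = -2032600978412993 / 3349122278362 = -606.91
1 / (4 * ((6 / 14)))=7 / 12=0.58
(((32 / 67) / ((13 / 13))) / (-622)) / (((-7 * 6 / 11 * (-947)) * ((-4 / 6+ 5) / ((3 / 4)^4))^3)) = -52612659 / 636419058289344512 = -0.00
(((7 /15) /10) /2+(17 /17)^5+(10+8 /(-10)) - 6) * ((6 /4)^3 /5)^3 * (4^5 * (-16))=-66502296 /3125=-21280.73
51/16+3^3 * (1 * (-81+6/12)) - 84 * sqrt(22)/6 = -34725/16 - 14 * sqrt(22) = -2235.98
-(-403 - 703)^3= 1352899016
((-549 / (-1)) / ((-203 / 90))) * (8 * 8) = -3162240 / 203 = -15577.54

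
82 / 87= 0.94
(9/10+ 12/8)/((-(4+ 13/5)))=-4/11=-0.36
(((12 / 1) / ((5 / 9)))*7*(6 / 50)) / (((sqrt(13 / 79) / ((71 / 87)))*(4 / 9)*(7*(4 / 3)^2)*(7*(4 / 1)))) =155277*sqrt(1027) / 21112000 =0.24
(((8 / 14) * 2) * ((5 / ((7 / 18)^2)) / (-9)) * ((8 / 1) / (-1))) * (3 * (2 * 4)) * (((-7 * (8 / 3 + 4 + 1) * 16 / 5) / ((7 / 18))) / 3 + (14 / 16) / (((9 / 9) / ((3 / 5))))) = -40552704 / 343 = -118229.46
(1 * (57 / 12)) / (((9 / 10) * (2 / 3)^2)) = 95 / 8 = 11.88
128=128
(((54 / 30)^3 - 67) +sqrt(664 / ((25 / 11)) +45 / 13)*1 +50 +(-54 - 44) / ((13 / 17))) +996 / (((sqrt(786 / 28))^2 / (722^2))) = sqrt(1249001) / 65 +3937228393862 / 212875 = 18495511.70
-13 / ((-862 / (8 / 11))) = 52 / 4741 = 0.01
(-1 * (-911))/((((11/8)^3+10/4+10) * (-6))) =-233216/23193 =-10.06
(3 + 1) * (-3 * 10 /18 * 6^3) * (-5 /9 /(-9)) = -800 /9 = -88.89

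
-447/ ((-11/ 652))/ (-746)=-145722/ 4103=-35.52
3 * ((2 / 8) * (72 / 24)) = 2.25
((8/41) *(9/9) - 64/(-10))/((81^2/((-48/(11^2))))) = -21632/54248535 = -0.00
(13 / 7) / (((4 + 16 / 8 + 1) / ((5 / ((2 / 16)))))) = 520 / 49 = 10.61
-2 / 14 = -1 / 7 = -0.14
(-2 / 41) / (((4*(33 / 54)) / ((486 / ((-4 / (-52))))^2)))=-359254116 / 451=-796572.32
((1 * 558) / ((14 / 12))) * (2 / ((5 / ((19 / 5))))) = 127224 / 175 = 726.99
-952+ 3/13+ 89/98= -1211397/1274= -950.86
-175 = -175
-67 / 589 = -0.11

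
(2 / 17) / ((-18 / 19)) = -19 / 153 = -0.12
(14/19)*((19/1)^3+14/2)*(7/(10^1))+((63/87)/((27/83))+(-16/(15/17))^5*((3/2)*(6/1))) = -820179467591857/46490625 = -17641824.94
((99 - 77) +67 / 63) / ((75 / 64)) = 92992 / 4725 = 19.68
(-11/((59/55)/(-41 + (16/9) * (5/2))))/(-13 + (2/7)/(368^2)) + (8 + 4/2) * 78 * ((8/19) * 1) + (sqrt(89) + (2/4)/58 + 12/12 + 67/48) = sqrt(89) + 8710979188160231/28845167561136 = 311.42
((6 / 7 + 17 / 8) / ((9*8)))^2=27889 / 16257024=0.00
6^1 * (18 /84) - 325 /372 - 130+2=-332239 /2604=-127.59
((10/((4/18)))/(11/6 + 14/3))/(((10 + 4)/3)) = 135/91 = 1.48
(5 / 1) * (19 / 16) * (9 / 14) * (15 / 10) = 2565 / 448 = 5.73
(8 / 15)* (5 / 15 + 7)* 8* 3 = 1408 / 15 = 93.87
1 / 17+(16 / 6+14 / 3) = 377 / 51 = 7.39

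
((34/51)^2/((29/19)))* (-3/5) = -76/435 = -0.17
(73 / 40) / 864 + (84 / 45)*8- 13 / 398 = 102492991 / 6877440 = 14.90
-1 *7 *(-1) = 7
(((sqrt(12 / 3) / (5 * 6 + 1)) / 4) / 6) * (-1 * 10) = -0.03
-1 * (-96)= 96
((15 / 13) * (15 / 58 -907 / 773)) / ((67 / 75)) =-46137375 / 39050414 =-1.18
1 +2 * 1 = 3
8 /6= 4 /3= 1.33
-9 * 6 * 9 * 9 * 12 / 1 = -52488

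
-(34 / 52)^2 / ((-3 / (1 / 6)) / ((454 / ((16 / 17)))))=1115251 / 97344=11.46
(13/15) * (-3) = -13/5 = -2.60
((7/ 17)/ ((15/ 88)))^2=379456/ 65025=5.84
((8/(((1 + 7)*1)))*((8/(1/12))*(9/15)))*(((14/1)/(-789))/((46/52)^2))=-908544/695635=-1.31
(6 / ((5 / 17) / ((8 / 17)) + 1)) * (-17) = -816 / 13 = -62.77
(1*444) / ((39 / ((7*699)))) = 724164 / 13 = 55704.92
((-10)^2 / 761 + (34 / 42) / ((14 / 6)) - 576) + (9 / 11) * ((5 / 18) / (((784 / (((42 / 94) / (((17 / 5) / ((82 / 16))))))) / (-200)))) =-575.56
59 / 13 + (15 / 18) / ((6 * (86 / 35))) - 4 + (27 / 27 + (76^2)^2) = 1342760923843 / 40248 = 33362177.59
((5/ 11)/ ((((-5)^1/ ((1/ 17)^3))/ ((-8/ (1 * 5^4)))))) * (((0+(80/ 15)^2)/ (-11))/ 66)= -1024/ 110349050625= -0.00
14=14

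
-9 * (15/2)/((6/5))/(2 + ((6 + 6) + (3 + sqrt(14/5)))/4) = -8625/877 + 75 * sqrt(70)/877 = -9.12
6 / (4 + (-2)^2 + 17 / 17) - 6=-16 / 3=-5.33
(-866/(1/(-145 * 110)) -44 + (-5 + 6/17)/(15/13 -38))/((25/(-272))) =-359924668272/2395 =-150281698.65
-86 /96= -43 /48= -0.90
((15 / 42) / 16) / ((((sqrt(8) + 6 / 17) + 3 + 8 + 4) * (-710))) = -4437 / 2093252672 + 289 * sqrt(2) / 1046626336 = -0.00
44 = 44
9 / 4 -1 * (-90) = 369 / 4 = 92.25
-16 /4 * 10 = -40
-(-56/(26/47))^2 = -1731856/169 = -10247.67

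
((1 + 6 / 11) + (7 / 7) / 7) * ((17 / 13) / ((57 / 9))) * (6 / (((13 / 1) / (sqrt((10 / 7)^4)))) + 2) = 955740 / 931931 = 1.03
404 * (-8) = -3232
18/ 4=9/ 2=4.50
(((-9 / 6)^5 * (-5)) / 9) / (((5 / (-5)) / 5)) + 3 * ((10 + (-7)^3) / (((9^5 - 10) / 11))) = -40202973 / 1889248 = -21.28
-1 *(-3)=3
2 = 2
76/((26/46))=1748/13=134.46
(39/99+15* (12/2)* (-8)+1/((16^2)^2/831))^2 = 517814.63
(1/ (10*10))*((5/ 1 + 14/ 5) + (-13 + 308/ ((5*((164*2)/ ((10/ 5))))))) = -0.05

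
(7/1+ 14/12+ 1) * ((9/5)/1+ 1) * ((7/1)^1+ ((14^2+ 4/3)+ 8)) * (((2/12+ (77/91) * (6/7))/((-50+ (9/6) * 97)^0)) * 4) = 524986/27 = 19443.93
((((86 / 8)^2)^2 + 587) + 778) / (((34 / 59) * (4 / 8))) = 51085.99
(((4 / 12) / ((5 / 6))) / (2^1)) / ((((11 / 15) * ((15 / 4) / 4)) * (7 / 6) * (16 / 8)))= 48 / 385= 0.12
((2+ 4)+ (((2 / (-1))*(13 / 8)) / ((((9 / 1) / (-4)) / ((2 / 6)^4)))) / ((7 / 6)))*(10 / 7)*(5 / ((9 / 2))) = 1023200 / 107163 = 9.55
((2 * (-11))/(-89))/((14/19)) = 209/623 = 0.34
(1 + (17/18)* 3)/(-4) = -0.96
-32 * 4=-128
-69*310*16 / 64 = -10695 / 2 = -5347.50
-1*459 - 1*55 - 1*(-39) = -475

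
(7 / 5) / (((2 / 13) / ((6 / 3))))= 91 / 5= 18.20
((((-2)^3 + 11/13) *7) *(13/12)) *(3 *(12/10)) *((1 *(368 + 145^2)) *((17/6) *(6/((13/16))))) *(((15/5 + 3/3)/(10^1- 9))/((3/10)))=-15152405184/13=-1165569629.54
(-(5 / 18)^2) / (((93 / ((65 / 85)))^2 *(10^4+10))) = -65 / 124718095656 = -0.00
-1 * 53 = -53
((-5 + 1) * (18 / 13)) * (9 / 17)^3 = -52488 / 63869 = -0.82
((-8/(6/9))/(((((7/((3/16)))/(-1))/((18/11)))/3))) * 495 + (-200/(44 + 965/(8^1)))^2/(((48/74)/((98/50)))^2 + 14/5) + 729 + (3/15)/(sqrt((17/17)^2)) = 1510.78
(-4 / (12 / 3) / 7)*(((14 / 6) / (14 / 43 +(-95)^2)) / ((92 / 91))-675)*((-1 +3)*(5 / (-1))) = -27808058965 / 28837998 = -964.29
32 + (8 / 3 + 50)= 254 / 3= 84.67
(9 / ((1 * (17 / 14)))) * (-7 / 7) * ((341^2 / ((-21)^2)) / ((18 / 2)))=-232562 / 1071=-217.14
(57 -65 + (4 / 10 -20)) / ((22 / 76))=-5244 / 55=-95.35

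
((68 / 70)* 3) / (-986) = -3 / 1015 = -0.00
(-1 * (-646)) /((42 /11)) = 3553 /21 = 169.19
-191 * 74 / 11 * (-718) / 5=10148212 / 55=184512.95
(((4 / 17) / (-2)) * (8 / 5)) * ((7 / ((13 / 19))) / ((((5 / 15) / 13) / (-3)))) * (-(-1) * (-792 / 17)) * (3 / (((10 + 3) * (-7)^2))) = -6500736 / 131495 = -49.44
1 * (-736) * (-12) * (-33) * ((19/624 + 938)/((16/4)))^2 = -86680932028933/5408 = -16028278851.50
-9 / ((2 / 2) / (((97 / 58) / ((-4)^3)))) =873 / 3712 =0.24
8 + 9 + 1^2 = 18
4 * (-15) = -60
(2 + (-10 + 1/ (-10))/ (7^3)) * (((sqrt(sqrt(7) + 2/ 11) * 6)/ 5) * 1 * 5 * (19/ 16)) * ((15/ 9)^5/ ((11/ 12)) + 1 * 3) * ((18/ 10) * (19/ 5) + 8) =11474687461 * sqrt(22 + 121 * sqrt(7))/ 35574000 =5966.33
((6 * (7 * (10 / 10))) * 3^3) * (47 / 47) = 1134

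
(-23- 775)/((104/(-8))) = 798/13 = 61.38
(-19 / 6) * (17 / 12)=-323 / 72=-4.49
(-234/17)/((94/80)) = -9360/799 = -11.71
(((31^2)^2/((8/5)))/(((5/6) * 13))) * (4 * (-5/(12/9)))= -41558445/52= -799200.87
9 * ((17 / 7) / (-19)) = -153 / 133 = -1.15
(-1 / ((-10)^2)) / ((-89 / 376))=94 / 2225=0.04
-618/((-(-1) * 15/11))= -2266/5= -453.20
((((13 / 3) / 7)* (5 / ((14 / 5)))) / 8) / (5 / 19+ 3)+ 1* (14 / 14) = 151999 / 145824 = 1.04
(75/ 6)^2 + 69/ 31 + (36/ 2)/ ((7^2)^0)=21883/ 124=176.48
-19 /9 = -2.11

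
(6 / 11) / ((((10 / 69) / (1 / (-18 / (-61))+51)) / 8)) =8188 / 5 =1637.60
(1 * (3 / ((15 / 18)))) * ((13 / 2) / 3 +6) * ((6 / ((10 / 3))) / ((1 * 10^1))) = 1323 / 250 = 5.29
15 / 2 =7.50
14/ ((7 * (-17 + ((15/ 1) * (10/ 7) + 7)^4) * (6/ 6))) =2401/ 784099192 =0.00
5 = 5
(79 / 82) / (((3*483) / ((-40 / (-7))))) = 1580 / 415863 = 0.00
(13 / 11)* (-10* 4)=-520 / 11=-47.27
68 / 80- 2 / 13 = 181 / 260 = 0.70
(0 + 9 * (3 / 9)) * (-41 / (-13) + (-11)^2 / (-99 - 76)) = 16806 / 2275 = 7.39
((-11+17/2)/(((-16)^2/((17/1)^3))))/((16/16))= -24565/512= -47.98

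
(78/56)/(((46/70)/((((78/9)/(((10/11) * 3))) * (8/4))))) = 1859/138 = 13.47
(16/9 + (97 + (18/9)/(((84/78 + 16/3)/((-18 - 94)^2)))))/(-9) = -4514069/10125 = -445.83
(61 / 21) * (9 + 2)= 671 / 21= 31.95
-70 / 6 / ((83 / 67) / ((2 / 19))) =-4690 / 4731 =-0.99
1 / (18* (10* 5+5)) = 0.00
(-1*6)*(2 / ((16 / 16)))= -12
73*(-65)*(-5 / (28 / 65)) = 1542125 / 28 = 55075.89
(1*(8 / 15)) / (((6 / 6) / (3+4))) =56 / 15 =3.73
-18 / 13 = -1.38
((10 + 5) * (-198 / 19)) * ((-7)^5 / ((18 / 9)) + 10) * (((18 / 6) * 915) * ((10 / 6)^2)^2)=528003609375 / 19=27789663651.32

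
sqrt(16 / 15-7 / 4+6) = sqrt(4785) / 30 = 2.31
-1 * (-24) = 24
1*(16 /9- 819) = -7355 /9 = -817.22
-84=-84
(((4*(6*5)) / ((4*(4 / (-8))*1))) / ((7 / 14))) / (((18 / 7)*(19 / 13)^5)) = -7.00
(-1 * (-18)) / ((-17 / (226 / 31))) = -4068 / 527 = -7.72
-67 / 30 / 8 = -67 / 240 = -0.28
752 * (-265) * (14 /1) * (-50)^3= 348740000000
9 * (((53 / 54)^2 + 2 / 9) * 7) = 74.69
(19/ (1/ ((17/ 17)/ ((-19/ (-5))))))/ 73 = 0.07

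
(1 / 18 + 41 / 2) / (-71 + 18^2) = 185 / 2277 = 0.08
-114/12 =-19/2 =-9.50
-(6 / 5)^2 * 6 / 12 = -18 / 25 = -0.72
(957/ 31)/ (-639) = -319/ 6603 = -0.05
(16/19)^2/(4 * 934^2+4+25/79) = 20224/99515006157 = 0.00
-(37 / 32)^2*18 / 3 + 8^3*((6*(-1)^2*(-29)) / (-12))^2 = 55111669 / 512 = 107639.98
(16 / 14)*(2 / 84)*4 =16 / 147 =0.11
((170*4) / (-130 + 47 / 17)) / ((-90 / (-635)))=-37.71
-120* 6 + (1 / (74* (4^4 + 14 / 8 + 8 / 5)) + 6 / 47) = -6493386976 / 9020193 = -719.87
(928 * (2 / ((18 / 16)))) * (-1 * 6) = -29696 / 3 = -9898.67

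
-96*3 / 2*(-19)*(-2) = -5472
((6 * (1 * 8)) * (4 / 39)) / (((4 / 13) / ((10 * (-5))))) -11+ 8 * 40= -491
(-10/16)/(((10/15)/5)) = -75/16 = -4.69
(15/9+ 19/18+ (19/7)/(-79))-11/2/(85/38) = 193789/846090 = 0.23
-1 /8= -0.12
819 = 819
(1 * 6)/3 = 2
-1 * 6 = -6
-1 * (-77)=77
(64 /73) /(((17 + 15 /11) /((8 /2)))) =1408 /7373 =0.19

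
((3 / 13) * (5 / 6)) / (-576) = -5 / 14976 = -0.00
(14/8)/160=7/640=0.01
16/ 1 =16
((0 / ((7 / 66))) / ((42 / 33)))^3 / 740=0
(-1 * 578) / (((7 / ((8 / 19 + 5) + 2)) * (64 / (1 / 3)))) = -13583 / 4256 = -3.19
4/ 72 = 1/ 18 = 0.06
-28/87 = -0.32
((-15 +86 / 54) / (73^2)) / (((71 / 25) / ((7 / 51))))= -0.00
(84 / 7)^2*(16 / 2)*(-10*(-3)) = 34560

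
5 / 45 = 1 / 9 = 0.11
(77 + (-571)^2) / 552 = 54353 / 92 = 590.79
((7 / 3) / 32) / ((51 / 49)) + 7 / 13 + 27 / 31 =2919157 / 1973088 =1.48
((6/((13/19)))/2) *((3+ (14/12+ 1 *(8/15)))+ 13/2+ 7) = 399/5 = 79.80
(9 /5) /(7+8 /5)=9 /43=0.21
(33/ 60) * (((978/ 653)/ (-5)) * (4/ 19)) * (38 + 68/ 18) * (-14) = 18876704/ 930525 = 20.29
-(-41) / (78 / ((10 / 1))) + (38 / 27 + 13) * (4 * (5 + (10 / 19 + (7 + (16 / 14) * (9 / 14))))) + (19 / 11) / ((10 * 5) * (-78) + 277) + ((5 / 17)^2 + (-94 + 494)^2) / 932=3301365529123487905 / 3507773733628164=941.16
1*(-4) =-4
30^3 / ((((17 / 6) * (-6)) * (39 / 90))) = -810000 / 221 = -3665.16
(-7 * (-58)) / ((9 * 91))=58 / 117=0.50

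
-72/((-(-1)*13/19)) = -1368/13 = -105.23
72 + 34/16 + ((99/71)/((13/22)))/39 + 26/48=2689954/35997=74.73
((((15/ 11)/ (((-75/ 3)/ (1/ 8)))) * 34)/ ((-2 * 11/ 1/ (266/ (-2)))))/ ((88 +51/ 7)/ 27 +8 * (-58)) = 0.00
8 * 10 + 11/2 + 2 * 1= 87.50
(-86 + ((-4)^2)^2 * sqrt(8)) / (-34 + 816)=-43 / 391 + 256 * sqrt(2) / 391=0.82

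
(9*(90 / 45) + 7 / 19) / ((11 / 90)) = 31410 / 209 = 150.29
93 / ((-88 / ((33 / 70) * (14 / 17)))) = -279 / 680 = -0.41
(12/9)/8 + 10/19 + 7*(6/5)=5183/570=9.09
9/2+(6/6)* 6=21/2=10.50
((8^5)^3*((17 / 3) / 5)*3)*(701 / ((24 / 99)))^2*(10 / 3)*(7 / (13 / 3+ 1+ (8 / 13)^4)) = 124986794567389254764199936 / 29329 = 4261542997285596330055.57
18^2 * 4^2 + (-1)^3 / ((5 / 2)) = 25918 / 5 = 5183.60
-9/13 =-0.69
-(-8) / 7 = 8 / 7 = 1.14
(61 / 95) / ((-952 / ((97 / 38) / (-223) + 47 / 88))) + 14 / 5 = 5553363733 / 1983593920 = 2.80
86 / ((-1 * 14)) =-43 / 7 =-6.14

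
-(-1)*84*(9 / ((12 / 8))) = 504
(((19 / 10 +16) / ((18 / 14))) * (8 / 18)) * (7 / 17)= 17542 / 6885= 2.55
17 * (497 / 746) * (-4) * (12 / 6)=-33796 / 373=-90.61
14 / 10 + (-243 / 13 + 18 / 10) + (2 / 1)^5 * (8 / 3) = 13619 / 195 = 69.84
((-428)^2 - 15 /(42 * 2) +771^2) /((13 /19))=413696405 /364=1136528.59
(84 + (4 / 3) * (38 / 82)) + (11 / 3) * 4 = 12212 / 123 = 99.28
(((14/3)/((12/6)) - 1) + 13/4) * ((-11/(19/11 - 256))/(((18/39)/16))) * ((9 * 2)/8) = 86515/5594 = 15.47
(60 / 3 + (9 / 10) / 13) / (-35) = -2609 / 4550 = -0.57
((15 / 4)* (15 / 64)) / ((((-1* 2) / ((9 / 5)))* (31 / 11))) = -4455 / 15872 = -0.28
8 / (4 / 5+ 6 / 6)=40 / 9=4.44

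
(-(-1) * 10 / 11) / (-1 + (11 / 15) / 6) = -1.04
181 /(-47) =-181 /47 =-3.85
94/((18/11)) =517/9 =57.44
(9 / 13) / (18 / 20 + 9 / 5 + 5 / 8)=0.21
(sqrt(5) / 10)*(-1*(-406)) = 203*sqrt(5) / 5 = 90.78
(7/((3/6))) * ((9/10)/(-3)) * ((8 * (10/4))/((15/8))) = -224/5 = -44.80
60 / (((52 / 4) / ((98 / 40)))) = 147 / 13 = 11.31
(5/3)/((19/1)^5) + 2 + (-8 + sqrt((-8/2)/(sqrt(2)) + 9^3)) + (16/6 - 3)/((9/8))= -420936785/66854673 + sqrt(729 - 2 * sqrt(2))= 20.65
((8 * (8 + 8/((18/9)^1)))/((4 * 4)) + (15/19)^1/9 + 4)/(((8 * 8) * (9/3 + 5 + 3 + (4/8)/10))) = 2875/201552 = 0.01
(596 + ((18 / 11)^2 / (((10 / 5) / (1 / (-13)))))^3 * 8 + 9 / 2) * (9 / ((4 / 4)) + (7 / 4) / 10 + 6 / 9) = 5520428035768889 / 934108684080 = 5909.83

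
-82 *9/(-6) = 123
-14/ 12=-7/ 6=-1.17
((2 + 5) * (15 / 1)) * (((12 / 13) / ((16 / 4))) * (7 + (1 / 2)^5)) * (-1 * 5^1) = -354375 / 416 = -851.86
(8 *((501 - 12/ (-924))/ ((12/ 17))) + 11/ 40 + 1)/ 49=52477861/ 452760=115.91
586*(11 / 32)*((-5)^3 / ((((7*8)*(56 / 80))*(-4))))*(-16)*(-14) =2014375 / 56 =35970.98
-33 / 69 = -11 / 23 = -0.48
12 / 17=0.71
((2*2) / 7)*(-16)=-64 / 7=-9.14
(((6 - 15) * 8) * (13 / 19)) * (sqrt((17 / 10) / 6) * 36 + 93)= -87048 / 19 - 5616 * sqrt(255) / 95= -5525.48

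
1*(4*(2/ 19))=8/ 19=0.42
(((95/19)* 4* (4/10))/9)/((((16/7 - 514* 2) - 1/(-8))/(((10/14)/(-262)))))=160/67713507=0.00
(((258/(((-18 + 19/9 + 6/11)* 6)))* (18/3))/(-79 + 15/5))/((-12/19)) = -4257/12152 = -0.35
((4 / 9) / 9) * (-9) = -4 / 9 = -0.44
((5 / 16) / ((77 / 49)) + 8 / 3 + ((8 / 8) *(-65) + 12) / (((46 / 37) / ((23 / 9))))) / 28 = -168029 / 44352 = -3.79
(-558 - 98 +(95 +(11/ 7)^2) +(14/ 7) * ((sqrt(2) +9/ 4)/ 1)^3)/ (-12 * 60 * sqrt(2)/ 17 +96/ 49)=-442939709/ 828897792 +9936344705 * sqrt(2)/ 1657795584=7.94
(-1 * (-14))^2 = 196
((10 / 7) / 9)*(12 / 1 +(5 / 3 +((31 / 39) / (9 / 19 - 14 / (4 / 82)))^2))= 3080337464765 / 1419959641464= 2.17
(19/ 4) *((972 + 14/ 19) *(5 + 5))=46205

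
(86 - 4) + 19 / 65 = 5349 / 65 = 82.29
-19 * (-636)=12084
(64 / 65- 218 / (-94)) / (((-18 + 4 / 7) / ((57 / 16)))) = -4027107 / 5963360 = -0.68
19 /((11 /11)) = 19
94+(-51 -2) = 41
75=75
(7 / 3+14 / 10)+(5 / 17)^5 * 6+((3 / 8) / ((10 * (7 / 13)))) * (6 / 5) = 22840477567 / 5963399400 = 3.83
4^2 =16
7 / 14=1 / 2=0.50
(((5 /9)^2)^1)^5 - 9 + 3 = -20910940781 /3486784401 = -6.00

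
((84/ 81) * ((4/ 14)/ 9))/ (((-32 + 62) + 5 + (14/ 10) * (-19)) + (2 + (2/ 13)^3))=0.00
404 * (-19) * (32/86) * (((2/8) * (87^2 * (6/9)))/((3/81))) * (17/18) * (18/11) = -71113964256/473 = -150346647.48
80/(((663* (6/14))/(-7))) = -3920/1989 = -1.97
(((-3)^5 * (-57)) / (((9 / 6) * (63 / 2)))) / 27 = 76 / 7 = 10.86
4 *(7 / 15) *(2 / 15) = 56 / 225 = 0.25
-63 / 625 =-0.10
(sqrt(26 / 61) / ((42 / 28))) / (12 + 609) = 0.00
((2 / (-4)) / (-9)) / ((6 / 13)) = 13 / 108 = 0.12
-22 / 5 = -4.40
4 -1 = 3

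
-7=-7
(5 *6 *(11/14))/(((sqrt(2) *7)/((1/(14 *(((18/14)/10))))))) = 275 *sqrt(2)/294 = 1.32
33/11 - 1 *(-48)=51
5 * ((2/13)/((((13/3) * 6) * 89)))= 5/15041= 0.00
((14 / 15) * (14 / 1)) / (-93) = -196 / 1395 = -0.14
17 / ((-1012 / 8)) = -34 / 253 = -0.13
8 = 8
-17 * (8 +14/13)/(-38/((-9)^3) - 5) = 1462374/46891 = 31.19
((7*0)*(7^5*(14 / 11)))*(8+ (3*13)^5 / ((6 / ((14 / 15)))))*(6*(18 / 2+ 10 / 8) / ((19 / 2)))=0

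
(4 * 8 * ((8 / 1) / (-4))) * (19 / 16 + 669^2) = -28643980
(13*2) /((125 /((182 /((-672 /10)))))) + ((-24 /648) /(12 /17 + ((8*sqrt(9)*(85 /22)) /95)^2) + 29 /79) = -3588859031 /16419354075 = -0.22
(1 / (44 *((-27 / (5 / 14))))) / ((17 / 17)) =-5 / 16632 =-0.00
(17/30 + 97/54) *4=9.45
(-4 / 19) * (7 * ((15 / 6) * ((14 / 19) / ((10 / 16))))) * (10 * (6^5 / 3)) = -40642560 / 361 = -112583.27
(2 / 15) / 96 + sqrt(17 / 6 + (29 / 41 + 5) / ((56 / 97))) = 1 / 720 + sqrt(37716105) / 1722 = 3.57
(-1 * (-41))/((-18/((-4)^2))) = -328/9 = -36.44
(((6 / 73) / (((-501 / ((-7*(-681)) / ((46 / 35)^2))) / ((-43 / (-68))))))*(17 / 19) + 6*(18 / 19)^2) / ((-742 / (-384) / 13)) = 29803650786936 / 863726242309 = 34.51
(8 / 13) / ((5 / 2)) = 16 / 65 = 0.25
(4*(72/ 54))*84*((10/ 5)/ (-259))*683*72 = -6294528/ 37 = -170122.38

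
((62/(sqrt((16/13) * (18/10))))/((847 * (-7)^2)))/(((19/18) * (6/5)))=155 * sqrt(65)/1577114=0.00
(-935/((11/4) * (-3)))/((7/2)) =32.38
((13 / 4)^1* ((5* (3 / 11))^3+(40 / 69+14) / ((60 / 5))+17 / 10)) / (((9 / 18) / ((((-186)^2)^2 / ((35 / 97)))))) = 629596230224667264 / 5357275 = 117521730772.58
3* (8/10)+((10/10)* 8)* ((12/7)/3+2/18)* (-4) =-6124/315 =-19.44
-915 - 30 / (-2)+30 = -870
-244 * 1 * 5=-1220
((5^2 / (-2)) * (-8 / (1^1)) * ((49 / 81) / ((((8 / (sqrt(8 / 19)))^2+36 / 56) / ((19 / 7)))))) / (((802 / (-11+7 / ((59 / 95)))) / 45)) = 7448000 / 455033547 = 0.02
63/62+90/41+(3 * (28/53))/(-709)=306527523/95520734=3.21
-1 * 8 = -8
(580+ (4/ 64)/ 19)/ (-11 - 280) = -176321/ 88464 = -1.99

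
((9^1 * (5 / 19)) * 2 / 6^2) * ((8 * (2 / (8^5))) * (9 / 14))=45 / 1089536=0.00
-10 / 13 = -0.77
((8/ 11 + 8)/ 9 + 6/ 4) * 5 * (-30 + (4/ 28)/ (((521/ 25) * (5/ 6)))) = -14857450/ 40117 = -370.35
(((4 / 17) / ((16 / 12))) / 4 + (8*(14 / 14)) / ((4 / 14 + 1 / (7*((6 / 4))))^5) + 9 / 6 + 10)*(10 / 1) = 10086.39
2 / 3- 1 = -1 / 3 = -0.33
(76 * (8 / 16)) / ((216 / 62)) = 10.91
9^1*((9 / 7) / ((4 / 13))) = 1053 / 28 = 37.61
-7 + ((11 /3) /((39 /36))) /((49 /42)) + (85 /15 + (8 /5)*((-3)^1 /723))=513556 /328965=1.56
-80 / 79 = -1.01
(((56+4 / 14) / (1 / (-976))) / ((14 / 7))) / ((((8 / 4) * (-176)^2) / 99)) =-43.89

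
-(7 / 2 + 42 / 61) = -511 / 122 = -4.19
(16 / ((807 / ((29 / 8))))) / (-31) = -0.00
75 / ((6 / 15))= 375 / 2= 187.50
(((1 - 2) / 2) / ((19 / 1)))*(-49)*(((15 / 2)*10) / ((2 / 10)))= 18375 / 38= 483.55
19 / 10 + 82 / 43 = 1637 / 430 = 3.81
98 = 98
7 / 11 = 0.64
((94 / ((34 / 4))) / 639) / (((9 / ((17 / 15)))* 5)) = 188 / 431325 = 0.00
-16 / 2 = -8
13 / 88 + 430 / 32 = 2391 / 176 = 13.59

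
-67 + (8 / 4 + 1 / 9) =-584 / 9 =-64.89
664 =664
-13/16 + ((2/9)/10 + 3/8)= -299/720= -0.42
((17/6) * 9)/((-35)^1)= -51/70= -0.73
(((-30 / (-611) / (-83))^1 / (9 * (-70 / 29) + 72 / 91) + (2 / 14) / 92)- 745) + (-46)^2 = 31711582596635 / 23130230508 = 1371.00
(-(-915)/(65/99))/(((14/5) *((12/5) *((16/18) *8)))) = 1358775/46592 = 29.16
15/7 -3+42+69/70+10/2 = 47.13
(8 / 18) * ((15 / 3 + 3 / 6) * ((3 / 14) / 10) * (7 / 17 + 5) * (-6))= -1012 / 595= -1.70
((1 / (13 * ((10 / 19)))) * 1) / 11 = 19 / 1430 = 0.01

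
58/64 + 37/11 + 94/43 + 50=854517/15136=56.46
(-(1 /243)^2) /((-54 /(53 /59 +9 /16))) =0.00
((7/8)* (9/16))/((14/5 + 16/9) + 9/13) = 36855/394624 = 0.09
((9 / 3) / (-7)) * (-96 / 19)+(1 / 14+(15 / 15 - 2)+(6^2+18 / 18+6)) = 1681 / 38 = 44.24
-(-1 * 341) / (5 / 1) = 341 / 5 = 68.20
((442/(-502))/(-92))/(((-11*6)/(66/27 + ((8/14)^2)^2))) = -6091423/16466835924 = -0.00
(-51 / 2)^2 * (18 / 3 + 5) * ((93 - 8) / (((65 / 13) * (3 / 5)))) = 810645 / 4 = 202661.25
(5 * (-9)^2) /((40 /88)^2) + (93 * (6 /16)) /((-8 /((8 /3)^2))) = 9646 /5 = 1929.20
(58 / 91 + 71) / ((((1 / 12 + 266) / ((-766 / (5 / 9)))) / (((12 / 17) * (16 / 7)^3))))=-26507861950464 / 8471364265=-3129.11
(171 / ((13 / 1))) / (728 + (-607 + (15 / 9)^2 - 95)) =0.46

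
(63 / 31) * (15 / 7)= 135 / 31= 4.35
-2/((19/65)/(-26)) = 177.89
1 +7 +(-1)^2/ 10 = 8.10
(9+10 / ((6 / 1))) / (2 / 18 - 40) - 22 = -7994 / 359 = -22.27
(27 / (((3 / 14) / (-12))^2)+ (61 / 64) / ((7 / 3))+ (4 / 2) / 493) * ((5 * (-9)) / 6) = -280516315845 / 441728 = -635043.09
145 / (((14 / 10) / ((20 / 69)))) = 14500 / 483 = 30.02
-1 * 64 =-64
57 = 57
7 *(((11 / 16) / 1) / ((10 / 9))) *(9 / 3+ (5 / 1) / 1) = 693 / 20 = 34.65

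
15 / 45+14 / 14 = 4 / 3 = 1.33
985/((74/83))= 81755/74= 1104.80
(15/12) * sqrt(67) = 5 * sqrt(67)/4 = 10.23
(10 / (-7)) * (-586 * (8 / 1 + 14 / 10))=55084 / 7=7869.14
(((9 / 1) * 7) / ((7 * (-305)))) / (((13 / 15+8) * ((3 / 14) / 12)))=-0.19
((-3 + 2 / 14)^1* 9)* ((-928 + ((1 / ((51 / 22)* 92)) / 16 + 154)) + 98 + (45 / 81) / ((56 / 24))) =2663365725 / 153272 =17376.73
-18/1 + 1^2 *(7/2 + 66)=103/2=51.50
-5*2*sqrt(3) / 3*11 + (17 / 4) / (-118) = -63.54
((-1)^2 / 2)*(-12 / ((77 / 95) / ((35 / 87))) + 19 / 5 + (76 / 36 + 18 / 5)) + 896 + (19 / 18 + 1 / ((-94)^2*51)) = 1938147662467 / 2156293260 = 898.83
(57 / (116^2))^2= 3249 / 181063936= 0.00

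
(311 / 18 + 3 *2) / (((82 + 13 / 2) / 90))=4190 / 177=23.67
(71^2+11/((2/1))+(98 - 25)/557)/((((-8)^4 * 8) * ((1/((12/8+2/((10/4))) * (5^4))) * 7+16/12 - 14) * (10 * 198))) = -3232619525/526215347699712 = -0.00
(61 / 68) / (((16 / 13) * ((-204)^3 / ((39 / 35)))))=-10309 / 107762135040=-0.00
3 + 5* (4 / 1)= 23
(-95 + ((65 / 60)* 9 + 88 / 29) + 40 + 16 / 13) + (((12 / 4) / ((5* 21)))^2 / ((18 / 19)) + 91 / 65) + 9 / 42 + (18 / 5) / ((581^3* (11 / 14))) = -84017901650777 / 2134080620100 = -39.37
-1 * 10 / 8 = -5 / 4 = -1.25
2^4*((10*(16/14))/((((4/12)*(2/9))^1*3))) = 5760/7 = 822.86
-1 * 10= -10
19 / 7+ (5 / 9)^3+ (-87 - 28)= -572119 / 5103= -112.11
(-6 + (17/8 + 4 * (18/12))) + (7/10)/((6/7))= 353/120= 2.94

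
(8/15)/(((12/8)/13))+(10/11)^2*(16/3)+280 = 1573768/5445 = 289.03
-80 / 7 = -11.43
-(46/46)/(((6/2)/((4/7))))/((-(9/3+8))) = 4/231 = 0.02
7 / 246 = 0.03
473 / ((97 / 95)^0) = 473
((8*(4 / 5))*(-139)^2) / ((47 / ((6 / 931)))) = 3709632 / 218785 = 16.96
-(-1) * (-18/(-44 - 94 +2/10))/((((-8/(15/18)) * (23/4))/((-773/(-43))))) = -57975/1362842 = -0.04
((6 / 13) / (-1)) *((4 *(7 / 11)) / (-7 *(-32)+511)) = -8 / 5005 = -0.00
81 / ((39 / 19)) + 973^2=946768.46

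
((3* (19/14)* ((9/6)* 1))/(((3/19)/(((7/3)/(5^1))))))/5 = 361/100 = 3.61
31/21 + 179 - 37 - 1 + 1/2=142.98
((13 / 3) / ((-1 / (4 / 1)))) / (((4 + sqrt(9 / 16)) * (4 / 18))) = -312 / 19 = -16.42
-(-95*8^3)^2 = -2365849600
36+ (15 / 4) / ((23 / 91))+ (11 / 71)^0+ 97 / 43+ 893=3746699 / 3956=947.09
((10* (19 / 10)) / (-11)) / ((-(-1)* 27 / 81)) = -57 / 11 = -5.18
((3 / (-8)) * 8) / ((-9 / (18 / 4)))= 3 / 2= 1.50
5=5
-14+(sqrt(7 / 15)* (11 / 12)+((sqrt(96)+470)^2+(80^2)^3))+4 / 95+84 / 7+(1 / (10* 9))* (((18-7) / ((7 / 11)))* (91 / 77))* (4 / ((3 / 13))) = 11* sqrt(105) / 180+3760* sqrt(6)+4706799488018668 / 17955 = 262144230208.68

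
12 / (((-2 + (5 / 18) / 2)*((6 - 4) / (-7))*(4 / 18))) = 6804 / 67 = 101.55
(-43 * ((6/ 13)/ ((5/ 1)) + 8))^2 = 511573924/ 4225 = 121082.59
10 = 10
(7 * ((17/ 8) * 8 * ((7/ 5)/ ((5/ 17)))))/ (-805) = -2023/ 2875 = -0.70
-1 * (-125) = 125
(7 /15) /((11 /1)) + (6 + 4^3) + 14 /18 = 35056 /495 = 70.82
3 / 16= 0.19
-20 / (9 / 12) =-80 / 3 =-26.67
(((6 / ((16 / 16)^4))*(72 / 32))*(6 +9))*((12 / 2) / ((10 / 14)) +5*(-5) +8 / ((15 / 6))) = -5427 / 2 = -2713.50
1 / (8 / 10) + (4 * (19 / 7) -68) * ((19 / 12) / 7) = -6865 / 588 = -11.68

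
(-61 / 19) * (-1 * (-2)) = -122 / 19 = -6.42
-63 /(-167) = 63 /167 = 0.38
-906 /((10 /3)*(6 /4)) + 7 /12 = -180.62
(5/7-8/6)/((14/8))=-52/147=-0.35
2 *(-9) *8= -144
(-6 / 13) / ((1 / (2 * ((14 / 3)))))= -56 / 13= -4.31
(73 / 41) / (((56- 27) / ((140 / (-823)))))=-10220 / 978547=-0.01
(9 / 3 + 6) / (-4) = -9 / 4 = -2.25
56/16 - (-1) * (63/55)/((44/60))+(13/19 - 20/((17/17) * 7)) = 2.89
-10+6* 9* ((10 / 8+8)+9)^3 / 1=10503139 / 32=328223.09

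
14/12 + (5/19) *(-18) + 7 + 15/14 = 1796/399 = 4.50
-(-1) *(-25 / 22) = -1.14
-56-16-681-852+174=-1431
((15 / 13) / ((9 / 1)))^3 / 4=125 / 237276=0.00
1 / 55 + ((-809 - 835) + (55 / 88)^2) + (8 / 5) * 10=-5729121 / 3520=-1627.59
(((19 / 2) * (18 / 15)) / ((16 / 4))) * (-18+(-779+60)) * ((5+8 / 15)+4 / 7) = -8975923 / 700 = -12822.75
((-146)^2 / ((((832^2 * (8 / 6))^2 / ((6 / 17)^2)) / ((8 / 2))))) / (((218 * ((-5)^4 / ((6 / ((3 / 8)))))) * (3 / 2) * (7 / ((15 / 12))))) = 143883 / 825478404767744000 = 0.00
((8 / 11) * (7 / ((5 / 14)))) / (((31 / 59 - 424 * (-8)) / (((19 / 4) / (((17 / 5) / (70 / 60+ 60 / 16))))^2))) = 18164745655 / 91627986384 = 0.20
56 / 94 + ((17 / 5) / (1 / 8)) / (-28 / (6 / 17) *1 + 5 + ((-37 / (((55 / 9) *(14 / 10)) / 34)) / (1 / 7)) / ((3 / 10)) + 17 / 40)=127850564 / 217438873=0.59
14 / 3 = 4.67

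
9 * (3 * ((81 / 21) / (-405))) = -9 / 35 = -0.26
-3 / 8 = -0.38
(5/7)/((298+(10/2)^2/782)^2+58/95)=290473900/36121339043209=0.00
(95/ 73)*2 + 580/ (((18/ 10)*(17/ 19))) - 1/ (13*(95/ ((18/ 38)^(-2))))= 2370027871/ 6533865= 362.73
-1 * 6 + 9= 3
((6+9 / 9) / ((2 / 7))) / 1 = 49 / 2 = 24.50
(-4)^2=16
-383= -383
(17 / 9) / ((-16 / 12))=-17 / 12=-1.42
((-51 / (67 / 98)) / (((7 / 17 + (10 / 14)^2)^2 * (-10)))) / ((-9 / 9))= -578009537 / 65863680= -8.78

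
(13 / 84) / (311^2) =13 / 8124564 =0.00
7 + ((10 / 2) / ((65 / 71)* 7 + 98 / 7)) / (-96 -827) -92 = -1601150 / 18837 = -85.00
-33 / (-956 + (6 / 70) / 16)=18480 / 535357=0.03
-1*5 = -5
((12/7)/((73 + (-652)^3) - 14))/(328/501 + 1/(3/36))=-1503/3075176175155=-0.00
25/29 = 0.86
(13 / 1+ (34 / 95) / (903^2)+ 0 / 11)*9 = 1007030149 / 8607095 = 117.00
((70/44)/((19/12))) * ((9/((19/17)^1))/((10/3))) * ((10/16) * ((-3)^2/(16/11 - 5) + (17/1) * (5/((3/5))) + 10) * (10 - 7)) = 35037765/51623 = 678.72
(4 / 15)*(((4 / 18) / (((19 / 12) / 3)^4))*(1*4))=1990656 / 651605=3.06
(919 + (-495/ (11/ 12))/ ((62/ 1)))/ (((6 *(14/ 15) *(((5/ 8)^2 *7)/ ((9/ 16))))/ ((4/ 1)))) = 133.76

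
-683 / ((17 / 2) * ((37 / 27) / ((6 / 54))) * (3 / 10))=-13660 / 629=-21.72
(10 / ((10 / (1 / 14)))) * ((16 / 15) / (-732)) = -2 / 19215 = -0.00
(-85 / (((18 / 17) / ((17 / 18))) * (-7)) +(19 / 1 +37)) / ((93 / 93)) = 66.83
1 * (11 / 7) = 11 / 7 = 1.57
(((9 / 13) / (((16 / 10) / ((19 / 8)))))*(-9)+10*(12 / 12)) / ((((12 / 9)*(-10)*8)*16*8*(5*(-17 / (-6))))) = -225 / 57933824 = -0.00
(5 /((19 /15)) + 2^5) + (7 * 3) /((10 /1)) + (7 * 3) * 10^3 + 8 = 21046.05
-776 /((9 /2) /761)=-1181072 /9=-131230.22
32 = 32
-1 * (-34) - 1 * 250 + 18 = -198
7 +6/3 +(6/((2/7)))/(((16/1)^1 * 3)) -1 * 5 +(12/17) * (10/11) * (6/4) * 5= 9.25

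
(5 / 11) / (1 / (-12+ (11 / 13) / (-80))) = -12491 / 2288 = -5.46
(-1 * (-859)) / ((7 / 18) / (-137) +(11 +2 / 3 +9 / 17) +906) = 36010998 / 38492497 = 0.94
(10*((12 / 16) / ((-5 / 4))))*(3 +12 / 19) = -414 / 19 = -21.79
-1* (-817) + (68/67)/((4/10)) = 819.54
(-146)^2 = 21316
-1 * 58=-58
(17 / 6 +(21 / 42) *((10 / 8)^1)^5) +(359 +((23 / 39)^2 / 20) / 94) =265988845879 / 732026880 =363.36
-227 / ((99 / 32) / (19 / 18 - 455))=29677072 / 891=33307.60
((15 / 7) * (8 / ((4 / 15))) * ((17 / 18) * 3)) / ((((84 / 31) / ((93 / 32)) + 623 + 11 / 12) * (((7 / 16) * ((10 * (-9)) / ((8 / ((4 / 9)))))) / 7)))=-47050560 / 50440313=-0.93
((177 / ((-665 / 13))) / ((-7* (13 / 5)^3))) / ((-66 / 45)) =-66375 / 3461458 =-0.02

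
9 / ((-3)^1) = -3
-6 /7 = -0.86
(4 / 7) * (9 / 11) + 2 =190 / 77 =2.47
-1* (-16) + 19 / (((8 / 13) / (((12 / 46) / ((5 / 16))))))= 4804 / 115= 41.77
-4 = -4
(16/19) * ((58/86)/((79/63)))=29232/64543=0.45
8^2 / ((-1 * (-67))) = 64 / 67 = 0.96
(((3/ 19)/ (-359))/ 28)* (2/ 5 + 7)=-111/ 954940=-0.00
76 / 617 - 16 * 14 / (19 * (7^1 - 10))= 142540 / 35169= 4.05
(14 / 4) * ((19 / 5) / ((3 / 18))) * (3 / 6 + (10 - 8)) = 199.50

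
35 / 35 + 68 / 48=29 / 12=2.42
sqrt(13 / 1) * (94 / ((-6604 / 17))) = -799 * sqrt(13) / 3302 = -0.87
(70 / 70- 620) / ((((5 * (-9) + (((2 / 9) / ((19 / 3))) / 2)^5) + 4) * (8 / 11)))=4096921216113 / 197354994688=20.76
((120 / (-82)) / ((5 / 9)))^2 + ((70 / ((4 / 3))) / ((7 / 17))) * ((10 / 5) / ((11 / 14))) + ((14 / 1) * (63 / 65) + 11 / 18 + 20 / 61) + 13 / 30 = 228589477489 / 659851335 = 346.43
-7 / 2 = -3.50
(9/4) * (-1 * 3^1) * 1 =-27/4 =-6.75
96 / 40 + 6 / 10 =3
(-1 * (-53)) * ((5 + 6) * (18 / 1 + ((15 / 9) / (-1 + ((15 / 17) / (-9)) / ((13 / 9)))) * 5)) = 4208677 / 708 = 5944.46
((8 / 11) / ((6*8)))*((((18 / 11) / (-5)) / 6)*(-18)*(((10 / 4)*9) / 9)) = 9 / 242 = 0.04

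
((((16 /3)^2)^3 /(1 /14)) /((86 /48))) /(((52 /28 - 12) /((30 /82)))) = -65766686720 /10139013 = -6486.50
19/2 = 9.50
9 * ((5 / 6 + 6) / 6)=41 / 4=10.25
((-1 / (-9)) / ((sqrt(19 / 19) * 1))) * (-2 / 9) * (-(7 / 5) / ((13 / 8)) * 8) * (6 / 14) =128 / 1755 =0.07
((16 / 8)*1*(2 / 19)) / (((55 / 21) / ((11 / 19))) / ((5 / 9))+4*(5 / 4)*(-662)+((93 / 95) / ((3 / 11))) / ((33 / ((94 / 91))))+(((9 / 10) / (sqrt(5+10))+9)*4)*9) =-2108319240300 / 29820438594589793- 1529335080*sqrt(15) / 29820438594589793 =-0.00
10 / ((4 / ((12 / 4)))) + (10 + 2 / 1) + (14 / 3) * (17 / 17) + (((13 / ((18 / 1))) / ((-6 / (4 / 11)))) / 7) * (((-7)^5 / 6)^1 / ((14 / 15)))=51005 / 1188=42.93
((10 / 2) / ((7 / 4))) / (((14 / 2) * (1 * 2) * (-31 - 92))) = -10 / 6027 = -0.00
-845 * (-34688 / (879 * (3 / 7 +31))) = 10258976 / 9669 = 1061.02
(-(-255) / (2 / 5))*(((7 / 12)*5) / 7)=2125 / 8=265.62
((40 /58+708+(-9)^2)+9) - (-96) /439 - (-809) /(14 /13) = 276284555 /178234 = 1550.12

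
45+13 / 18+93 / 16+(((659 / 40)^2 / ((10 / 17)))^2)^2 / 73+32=26737547562167232857596964969 / 43057152000000000000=620978079.60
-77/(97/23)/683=-1771/66251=-0.03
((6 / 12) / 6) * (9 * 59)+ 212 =1025 / 4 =256.25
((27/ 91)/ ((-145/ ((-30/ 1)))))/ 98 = 81/ 129311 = 0.00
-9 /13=-0.69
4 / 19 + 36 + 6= 802 / 19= 42.21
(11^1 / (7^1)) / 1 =11 / 7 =1.57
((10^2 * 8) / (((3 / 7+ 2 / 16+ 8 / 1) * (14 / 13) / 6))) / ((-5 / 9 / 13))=-5840640 / 479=-12193.40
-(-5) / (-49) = -5 / 49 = -0.10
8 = 8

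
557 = 557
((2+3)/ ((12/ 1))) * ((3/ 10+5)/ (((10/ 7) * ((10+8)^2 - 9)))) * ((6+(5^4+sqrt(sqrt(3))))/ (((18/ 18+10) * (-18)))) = -33443/ 2138400 - 53 * 3^(1/ 4)/ 2138400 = -0.02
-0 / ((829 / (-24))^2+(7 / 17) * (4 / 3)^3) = 0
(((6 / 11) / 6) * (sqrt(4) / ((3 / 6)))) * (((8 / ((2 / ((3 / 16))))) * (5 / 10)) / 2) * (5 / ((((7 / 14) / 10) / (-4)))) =-300 / 11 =-27.27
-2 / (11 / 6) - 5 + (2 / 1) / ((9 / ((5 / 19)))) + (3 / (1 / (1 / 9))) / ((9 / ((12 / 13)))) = -6.00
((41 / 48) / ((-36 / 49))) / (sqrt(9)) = -2009 / 5184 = -0.39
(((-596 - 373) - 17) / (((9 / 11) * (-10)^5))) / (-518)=-5423 / 233100000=-0.00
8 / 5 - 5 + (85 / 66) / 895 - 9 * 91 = -48579083 / 59070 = -822.40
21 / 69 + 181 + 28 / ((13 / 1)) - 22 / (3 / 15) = 21964 / 299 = 73.46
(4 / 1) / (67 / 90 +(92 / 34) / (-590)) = 361080 / 66787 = 5.41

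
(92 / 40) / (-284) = -23 / 2840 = -0.01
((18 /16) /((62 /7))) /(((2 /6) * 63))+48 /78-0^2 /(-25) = 4007 /6448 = 0.62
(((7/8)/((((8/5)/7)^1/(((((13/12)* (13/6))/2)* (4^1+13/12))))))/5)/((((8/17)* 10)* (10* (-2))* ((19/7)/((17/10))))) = -1021900243/33619968000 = -0.03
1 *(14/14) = 1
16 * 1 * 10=160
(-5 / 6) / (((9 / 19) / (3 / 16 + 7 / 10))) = -1349 / 864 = -1.56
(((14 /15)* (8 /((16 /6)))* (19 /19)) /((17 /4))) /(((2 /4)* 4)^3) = 7 /85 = 0.08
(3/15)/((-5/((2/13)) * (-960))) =0.00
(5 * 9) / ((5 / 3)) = 27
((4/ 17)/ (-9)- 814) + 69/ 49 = -812.62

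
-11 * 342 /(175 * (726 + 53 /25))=-3762 /127421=-0.03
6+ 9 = 15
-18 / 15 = -6 / 5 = -1.20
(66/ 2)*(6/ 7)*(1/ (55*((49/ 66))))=1188/ 1715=0.69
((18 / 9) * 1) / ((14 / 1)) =1 / 7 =0.14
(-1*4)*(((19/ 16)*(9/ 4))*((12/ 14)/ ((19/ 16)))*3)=-162/ 7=-23.14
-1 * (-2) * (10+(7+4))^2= 882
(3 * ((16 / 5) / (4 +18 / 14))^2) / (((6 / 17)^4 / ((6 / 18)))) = 65480464 / 2772225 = 23.62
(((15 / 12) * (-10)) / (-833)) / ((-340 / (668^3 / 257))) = -51.19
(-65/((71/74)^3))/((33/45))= -395093400/3937021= -100.35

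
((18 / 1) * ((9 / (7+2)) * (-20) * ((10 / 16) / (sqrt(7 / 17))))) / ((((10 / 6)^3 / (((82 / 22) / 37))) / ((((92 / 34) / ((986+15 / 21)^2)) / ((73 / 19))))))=-60953634 * sqrt(119) / 120480041117315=-0.00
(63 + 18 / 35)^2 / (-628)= -4941729 / 769300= -6.42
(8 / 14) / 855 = 4 / 5985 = 0.00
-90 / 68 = -45 / 34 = -1.32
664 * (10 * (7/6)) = 23240/3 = 7746.67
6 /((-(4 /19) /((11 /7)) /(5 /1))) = -3135 /14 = -223.93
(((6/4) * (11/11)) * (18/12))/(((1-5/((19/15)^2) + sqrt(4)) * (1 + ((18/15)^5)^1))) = -3384375/610456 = -5.54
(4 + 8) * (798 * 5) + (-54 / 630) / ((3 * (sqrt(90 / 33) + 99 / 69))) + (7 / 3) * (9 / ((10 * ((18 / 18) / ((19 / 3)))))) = 4348238273 / 90790-529 * sqrt(330) / 136185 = 47893.29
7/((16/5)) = 35/16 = 2.19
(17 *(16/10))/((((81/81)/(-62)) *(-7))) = 8432/35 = 240.91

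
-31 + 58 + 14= 41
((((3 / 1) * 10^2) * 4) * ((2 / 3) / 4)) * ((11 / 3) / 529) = 2200 / 1587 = 1.39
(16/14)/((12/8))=16/21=0.76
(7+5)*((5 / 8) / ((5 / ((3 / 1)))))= 9 / 2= 4.50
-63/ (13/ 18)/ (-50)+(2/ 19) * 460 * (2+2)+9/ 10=2424661/ 12350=196.33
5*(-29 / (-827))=145 / 827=0.18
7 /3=2.33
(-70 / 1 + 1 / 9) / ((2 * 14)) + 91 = 22303 / 252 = 88.50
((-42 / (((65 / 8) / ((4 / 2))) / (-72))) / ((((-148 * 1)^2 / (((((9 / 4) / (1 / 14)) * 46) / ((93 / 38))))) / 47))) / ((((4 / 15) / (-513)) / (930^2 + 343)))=-868414557554202456 / 551707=-1574050279503.80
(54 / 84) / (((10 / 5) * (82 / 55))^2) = 0.07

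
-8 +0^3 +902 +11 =905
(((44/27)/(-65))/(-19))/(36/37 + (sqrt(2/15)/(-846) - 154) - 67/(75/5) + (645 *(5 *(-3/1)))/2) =-0.00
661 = 661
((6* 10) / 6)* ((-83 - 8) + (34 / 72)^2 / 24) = -14150875 / 15552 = -909.91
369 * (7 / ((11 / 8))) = 1878.55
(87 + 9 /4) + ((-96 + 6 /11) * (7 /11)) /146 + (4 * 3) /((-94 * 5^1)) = 88.81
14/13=1.08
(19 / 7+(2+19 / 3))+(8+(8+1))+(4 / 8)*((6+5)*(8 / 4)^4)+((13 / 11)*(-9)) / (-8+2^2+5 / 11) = 2500 / 21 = 119.05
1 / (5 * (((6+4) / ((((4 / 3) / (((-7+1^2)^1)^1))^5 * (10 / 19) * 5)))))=-32 / 1121931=-0.00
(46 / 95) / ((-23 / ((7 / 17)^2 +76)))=-44026 / 27455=-1.60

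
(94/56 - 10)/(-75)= 233/2100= 0.11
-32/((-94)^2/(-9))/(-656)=-9/181138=-0.00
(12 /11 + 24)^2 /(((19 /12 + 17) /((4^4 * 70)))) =16380887040 /26983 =607081.76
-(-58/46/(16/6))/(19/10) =435/1748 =0.25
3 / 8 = 0.38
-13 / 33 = -0.39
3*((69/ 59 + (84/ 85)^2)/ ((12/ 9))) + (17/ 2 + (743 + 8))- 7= 1291321211/ 1705100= 757.33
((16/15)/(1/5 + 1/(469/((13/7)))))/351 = 13132/881361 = 0.01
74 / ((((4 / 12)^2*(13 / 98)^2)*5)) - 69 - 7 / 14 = 12675073 / 1690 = 7500.04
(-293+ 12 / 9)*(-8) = 7000 / 3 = 2333.33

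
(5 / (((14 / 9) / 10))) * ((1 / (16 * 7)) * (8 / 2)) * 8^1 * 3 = 27.55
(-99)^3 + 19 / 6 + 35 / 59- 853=-971148.24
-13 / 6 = -2.17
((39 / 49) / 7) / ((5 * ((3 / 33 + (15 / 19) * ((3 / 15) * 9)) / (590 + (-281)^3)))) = -180849913101 / 541940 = -333708.37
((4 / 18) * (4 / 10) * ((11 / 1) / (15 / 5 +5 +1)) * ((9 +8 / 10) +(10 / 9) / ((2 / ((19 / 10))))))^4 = 1.93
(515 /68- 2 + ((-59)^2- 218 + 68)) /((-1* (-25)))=226887 /1700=133.46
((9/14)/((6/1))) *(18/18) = 0.11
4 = 4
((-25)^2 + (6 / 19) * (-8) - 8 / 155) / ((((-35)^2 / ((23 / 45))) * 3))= 0.09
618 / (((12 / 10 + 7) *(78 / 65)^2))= 12875 / 246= 52.34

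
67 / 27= 2.48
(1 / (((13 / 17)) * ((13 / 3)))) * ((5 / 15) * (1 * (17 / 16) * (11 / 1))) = 3179 / 2704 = 1.18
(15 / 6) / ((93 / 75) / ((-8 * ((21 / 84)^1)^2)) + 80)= 125 / 3876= 0.03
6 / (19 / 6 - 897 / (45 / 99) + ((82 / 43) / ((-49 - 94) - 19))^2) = -727877340 / 239014682831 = -0.00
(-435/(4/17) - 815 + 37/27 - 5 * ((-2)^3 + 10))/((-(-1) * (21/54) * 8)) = -41231/48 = -858.98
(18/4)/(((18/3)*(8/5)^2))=75/256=0.29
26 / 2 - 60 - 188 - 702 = -937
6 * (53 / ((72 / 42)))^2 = 137641 / 24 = 5735.04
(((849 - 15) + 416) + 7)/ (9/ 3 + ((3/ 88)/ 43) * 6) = 792748/ 1895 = 418.34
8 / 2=4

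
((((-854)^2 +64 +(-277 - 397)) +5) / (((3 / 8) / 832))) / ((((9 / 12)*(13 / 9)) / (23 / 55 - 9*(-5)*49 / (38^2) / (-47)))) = 537148011970048 / 933185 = 575607207.54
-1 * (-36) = 36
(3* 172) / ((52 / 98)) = 12642 / 13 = 972.46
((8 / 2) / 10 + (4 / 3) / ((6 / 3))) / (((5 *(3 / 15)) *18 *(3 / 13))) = 104 / 405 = 0.26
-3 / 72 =-1 / 24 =-0.04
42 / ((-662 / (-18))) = 378 / 331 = 1.14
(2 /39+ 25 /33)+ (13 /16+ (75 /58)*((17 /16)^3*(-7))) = -941287033 /101916672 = -9.24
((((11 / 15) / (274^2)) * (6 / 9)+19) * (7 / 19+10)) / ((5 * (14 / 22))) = 69549867167 / 1123324650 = 61.91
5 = 5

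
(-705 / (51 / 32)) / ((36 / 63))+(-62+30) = -13704 / 17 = -806.12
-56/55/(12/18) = -84/55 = -1.53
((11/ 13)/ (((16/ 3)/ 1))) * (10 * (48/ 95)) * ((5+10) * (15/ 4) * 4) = 44550/ 247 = 180.36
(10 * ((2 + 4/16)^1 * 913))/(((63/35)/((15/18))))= 114125/12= 9510.42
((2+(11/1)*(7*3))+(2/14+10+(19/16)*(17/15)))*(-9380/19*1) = -27519647/228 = -120700.21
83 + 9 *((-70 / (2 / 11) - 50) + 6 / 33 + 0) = -42134 / 11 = -3830.36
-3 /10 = -0.30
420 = 420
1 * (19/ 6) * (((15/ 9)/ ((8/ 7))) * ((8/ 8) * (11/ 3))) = 16.93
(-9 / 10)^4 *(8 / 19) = 0.28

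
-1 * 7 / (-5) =7 / 5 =1.40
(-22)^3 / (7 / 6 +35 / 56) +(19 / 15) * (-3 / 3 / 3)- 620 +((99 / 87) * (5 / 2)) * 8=-367033253 / 56115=-6540.73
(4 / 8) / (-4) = -1 / 8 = -0.12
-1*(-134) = 134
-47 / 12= -3.92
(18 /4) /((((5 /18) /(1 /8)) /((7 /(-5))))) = -567 /200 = -2.84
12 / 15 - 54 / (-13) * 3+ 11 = 1577 / 65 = 24.26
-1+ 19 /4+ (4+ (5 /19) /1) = 609 /76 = 8.01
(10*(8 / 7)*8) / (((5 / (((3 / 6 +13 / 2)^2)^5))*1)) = 5165261696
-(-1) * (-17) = -17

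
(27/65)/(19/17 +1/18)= 8262/23335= 0.35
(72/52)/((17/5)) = 90/221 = 0.41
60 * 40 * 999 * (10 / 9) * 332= 884448000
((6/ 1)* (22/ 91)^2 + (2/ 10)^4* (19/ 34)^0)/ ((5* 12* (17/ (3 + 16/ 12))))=1823281/ 1218262500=0.00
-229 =-229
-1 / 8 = -0.12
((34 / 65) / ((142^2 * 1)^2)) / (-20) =-17 / 264281482400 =-0.00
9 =9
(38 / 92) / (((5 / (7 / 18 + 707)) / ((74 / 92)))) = 8951299 / 190440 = 47.00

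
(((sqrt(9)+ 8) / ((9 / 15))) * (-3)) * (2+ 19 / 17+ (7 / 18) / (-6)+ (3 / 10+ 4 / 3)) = -473209 / 1836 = -257.74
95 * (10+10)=1900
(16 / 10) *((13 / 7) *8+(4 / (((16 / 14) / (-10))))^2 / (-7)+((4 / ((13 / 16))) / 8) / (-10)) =-583144 / 2275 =-256.33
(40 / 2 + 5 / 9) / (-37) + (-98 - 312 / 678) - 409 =-516652 / 1017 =-508.02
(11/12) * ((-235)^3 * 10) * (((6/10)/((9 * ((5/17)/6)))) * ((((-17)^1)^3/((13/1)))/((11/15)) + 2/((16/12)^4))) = 138572046771725/1664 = 83276470415.70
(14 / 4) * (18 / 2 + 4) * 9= 409.50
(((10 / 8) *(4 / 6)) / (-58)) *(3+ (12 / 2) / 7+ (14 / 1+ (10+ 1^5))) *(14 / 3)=-505 / 261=-1.93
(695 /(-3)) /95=-139 /57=-2.44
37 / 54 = 0.69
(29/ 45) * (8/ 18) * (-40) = -928/ 81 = -11.46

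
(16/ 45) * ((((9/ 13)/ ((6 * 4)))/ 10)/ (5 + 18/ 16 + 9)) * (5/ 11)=8/ 259545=0.00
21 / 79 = 0.27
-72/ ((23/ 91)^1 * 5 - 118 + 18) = 2184/ 2995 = 0.73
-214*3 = -642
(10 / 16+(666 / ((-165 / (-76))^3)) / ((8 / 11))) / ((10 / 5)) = 45.06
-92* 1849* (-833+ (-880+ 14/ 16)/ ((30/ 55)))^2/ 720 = -585610330979543/ 414720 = -1412061947.77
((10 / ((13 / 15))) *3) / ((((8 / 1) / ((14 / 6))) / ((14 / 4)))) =3675 / 104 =35.34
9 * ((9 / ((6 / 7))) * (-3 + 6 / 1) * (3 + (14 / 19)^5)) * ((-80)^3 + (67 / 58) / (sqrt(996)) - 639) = -467566695.57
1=1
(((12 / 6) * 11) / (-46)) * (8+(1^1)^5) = -99 / 23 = -4.30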